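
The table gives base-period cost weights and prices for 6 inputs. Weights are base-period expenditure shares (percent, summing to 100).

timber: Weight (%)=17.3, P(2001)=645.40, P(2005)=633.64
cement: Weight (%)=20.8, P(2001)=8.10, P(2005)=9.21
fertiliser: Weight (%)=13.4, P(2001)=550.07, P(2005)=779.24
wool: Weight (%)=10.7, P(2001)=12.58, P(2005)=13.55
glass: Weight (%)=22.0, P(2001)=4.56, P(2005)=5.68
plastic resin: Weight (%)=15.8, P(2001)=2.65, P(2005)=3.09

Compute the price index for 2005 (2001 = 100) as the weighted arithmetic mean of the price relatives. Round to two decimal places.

116.97

timber: 17.3 × (633.64/645.40) = 17.3 × 0.981779 = 16.9848
cement: 20.8 × (9.21/8.10) = 20.8 × 1.137037 = 23.6504
fertiliser: 13.4 × (779.24/550.07) = 13.4 × 1.416620 = 18.9827
wool: 10.7 × (13.55/12.58) = 10.7 × 1.077107 = 11.5250
glass: 22.0 × (5.68/4.56) = 22.0 × 1.245614 = 27.4035
plastic resin: 15.8 × (3.09/2.65) = 15.8 × 1.166038 = 18.4234
Index = Σ wᵢ·(p₁ᵢ/p₀ᵢ) = 16.9848 + 23.6504 + 18.9827 + 11.5250 + 27.4035 + 18.4234 = 116.9698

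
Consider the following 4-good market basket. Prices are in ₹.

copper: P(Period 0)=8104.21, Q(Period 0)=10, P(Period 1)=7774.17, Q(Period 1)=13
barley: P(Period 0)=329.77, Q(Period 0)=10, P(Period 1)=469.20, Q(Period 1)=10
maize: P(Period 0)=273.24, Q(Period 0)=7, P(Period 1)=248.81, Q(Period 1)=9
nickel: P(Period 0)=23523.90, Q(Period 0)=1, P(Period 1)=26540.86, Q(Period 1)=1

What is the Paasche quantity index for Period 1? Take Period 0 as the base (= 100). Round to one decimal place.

Paasche quantity index uses current-period prices as weights.
ΣP(Period 1)·Q(Period 1) = 7774.17×13 + 469.20×10 + 248.81×9 + 26540.86×1 = 101064.21 + 4692 + 2239.29 + 26540.86 = 134536.36
ΣP(Period 1)·Q(Period 0) = 7774.17×10 + 469.20×10 + 248.81×7 + 26540.86×1 = 77741.7 + 4692 + 1741.67 + 26540.86 = 110716.23
Index = 134536.36 / 110716.23 × 100 = 121.5146

121.5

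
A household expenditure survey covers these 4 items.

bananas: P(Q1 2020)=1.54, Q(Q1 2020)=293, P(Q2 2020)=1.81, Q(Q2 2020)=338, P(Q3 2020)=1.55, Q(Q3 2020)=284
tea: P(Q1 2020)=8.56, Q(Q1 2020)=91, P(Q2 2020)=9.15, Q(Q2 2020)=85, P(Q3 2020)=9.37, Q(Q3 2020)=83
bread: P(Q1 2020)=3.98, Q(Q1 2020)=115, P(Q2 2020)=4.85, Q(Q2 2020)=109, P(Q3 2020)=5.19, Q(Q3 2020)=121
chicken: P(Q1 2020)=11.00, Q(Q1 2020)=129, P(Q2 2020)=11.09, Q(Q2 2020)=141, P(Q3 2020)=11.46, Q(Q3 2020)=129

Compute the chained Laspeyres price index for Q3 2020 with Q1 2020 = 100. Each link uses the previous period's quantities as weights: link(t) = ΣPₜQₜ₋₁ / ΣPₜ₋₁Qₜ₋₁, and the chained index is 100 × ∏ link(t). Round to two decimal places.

108.49

Link Q1 2020→Q2 2020:
ΣP(Q2 2020)Q(Q1 2020) = 1.81×293 + 9.15×91 + 4.85×115 + 11.09×129 = 530.33 + 832.65 + 557.75 + 1430.61 = 3351.34
ΣP(Q1 2020)Q(Q1 2020) = 1.54×293 + 8.56×91 + 3.98×115 + 11.00×129 = 451.22 + 778.96 + 457.7 + 1419 = 3106.88
link = 3351.34/3106.88 = 1.078683
Link Q2 2020→Q3 2020:
ΣP(Q3 2020)Q(Q2 2020) = 1.55×338 + 9.37×85 + 5.19×109 + 11.46×141 = 523.9 + 796.45 + 565.71 + 1615.86 = 3501.92
ΣP(Q2 2020)Q(Q2 2020) = 1.81×338 + 9.15×85 + 4.85×109 + 11.09×141 = 611.78 + 777.75 + 528.65 + 1563.69 = 3481.87
link = 3501.92/3481.87 = 1.005758
Chained index = 100 × 1.078683 × 1.005758 = 108.4895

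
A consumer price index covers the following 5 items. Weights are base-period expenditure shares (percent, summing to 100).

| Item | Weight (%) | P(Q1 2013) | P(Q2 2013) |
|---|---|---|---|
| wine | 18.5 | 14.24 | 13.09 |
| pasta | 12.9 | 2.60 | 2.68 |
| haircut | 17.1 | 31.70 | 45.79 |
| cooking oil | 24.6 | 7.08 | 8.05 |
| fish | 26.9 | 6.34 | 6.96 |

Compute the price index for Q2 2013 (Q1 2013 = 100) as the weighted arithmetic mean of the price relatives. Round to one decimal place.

112.5

wine: 18.5 × (13.09/14.24) = 18.5 × 0.919242 = 17.0060
pasta: 12.9 × (2.68/2.60) = 12.9 × 1.030769 = 13.2969
haircut: 17.1 × (45.79/31.70) = 17.1 × 1.444479 = 24.7006
cooking oil: 24.6 × (8.05/7.08) = 24.6 × 1.137006 = 27.9703
fish: 26.9 × (6.96/6.34) = 26.9 × 1.097792 = 29.5306
Index = Σ wᵢ·(p₁ᵢ/p₀ᵢ) = 17.0060 + 13.2969 + 24.7006 + 27.9703 + 29.5306 = 112.5044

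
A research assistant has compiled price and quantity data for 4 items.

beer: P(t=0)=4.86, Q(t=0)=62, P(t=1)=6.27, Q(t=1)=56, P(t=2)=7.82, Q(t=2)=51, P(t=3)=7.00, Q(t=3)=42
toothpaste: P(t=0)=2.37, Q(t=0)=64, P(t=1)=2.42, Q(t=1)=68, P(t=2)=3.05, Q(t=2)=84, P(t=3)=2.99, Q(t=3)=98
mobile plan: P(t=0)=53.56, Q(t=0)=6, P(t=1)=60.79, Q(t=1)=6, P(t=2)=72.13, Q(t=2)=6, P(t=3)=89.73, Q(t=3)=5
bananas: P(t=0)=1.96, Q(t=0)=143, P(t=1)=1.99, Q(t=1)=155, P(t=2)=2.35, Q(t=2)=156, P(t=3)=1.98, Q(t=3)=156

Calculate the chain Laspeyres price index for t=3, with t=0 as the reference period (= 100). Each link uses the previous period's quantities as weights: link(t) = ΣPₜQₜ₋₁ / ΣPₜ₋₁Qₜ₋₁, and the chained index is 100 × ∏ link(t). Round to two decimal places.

137.33

Link t=0→t=1:
ΣP(t=1)Q(t=0) = 6.27×62 + 2.42×64 + 60.79×6 + 1.99×143 = 388.74 + 154.88 + 364.74 + 284.57 = 1192.93
ΣP(t=0)Q(t=0) = 4.86×62 + 2.37×64 + 53.56×6 + 1.96×143 = 301.32 + 151.68 + 321.36 + 280.28 = 1054.64
link = 1192.93/1054.64 = 1.131125
Link t=1→t=2:
ΣP(t=2)Q(t=1) = 7.82×56 + 3.05×68 + 72.13×6 + 2.35×155 = 437.92 + 207.4 + 432.78 + 364.25 = 1442.35
ΣP(t=1)Q(t=1) = 6.27×56 + 2.42×68 + 60.79×6 + 1.99×155 = 351.12 + 164.56 + 364.74 + 308.45 = 1188.87
link = 1442.35/1188.87 = 1.213211
Link t=2→t=3:
ΣP(t=3)Q(t=2) = 7.00×51 + 2.99×84 + 89.73×6 + 1.98×156 = 357 + 251.16 + 538.38 + 308.88 = 1455.42
ΣP(t=2)Q(t=2) = 7.82×51 + 3.05×84 + 72.13×6 + 2.35×156 = 398.82 + 256.2 + 432.78 + 366.6 = 1454.4
link = 1455.42/1454.4 = 1.000701
Chained index = 100 × 1.131125 × 1.213211 × 1.000701 = 137.3256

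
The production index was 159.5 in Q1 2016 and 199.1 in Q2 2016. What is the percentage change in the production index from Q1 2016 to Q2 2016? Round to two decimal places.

24.83%

Change = (199.1 − 159.5) / 159.5 × 100
       = 39.6 / 159.5 × 100 = 24.8276%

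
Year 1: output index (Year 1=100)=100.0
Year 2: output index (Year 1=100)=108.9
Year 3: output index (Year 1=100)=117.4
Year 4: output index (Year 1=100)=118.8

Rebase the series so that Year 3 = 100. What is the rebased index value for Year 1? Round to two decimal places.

Rebased(Year 1) = 100.0 / 117.4 × 100 = 85.1789

85.18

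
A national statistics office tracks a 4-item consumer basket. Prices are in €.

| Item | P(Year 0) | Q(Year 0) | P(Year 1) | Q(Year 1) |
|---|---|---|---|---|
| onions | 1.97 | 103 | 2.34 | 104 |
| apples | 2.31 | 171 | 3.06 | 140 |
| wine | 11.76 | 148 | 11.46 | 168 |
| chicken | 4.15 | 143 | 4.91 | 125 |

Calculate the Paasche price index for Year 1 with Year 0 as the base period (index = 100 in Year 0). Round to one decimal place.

Paasche price index uses current-period quantities as weights.
ΣP(Year 1)·Q(Year 1) = 2.34×104 + 3.06×140 + 11.46×168 + 4.91×125 = 243.36 + 428.4 + 1925.28 + 613.75 = 3210.79
ΣP(Year 0)·Q(Year 1) = 1.97×104 + 2.31×140 + 11.76×168 + 4.15×125 = 204.88 + 323.4 + 1975.68 + 518.75 = 3022.71
Index = 3210.79 / 3022.71 × 100 = 106.2222

106.2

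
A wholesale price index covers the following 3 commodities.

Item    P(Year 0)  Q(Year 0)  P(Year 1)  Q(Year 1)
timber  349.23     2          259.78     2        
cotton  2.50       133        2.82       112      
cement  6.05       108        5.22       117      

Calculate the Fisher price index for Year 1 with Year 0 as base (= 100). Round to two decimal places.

Laspeyres component (base-period weights):
ΣP(Year 1)Q(Year 0) = 259.78×2 + 2.82×133 + 5.22×108 = 519.56 + 375.06 + 563.76 = 1458.38
ΣP(Year 0)Q(Year 0) = 349.23×2 + 2.50×133 + 6.05×108 = 698.46 + 332.5 + 653.4 = 1684.36
L = 1458.38 / 1684.36 × 100 = 86.5836
Paasche component (current-period weights):
ΣP(Year 1)Q(Year 1) = 259.78×2 + 2.82×112 + 5.22×117 = 519.56 + 315.84 + 610.74 = 1446.14
ΣP(Year 0)Q(Year 1) = 349.23×2 + 2.50×112 + 6.05×117 = 698.46 + 280 + 707.85 = 1686.31
P = 1446.14 / 1686.31 × 100 = 85.7577
Fisher = √(L × P) = √(86.5836 × 85.7577) = 86.1697

86.17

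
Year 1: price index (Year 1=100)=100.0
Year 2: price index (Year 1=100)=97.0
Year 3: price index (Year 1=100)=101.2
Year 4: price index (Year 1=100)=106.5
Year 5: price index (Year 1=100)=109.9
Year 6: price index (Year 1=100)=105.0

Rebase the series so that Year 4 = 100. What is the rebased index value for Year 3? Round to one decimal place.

Rebased(Year 3) = 101.2 / 106.5 × 100 = 95.0235

95.0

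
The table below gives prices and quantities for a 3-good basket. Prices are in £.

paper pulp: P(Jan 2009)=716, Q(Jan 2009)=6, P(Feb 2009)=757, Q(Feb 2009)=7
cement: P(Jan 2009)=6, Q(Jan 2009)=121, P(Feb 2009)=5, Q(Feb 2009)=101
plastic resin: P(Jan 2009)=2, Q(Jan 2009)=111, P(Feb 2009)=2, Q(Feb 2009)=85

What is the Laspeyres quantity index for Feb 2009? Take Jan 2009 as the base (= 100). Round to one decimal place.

110.4

Laspeyres quantity index uses base-period prices as weights.
ΣP(Jan 2009)·Q(Feb 2009) = 716×7 + 6×101 + 2×85 = 5012 + 606 + 170 = 5788
ΣP(Jan 2009)·Q(Jan 2009) = 716×6 + 6×121 + 2×111 = 4296 + 726 + 222 = 5244
Index = 5788 / 5244 × 100 = 110.3738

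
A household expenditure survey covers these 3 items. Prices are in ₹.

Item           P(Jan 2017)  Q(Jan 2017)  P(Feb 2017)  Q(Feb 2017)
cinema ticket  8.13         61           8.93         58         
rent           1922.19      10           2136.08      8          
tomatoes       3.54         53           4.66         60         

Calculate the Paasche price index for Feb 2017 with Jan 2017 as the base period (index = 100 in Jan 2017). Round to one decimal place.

111.4

Paasche price index uses current-period quantities as weights.
ΣP(Feb 2017)·Q(Feb 2017) = 8.93×58 + 2136.08×8 + 4.66×60 = 517.94 + 17088.64 + 279.6 = 17886.18
ΣP(Jan 2017)·Q(Feb 2017) = 8.13×58 + 1922.19×8 + 3.54×60 = 471.54 + 15377.52 + 212.4 = 16061.46
Index = 17886.18 / 16061.46 × 100 = 111.3609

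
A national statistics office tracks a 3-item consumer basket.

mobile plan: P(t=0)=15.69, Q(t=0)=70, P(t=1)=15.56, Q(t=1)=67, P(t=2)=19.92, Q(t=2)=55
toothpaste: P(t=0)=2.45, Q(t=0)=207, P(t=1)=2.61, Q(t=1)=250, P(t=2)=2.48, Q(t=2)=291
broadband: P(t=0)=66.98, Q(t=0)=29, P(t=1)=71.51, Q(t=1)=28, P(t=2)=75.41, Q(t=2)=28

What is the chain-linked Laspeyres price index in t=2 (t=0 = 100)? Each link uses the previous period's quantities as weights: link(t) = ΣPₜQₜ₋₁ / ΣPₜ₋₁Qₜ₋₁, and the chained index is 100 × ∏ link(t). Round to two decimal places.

114.79

Link t=0→t=1:
ΣP(t=1)Q(t=0) = 15.56×70 + 2.61×207 + 71.51×29 = 1089.2 + 540.27 + 2073.79 = 3703.26
ΣP(t=0)Q(t=0) = 15.69×70 + 2.45×207 + 66.98×29 = 1098.3 + 507.15 + 1942.42 = 3547.87
link = 3703.26/3547.87 = 1.043798
Link t=1→t=2:
ΣP(t=2)Q(t=1) = 19.92×67 + 2.48×250 + 75.41×28 = 1334.64 + 620 + 2111.48 = 4066.12
ΣP(t=1)Q(t=1) = 15.56×67 + 2.61×250 + 71.51×28 = 1042.52 + 652.5 + 2002.28 = 3697.3
link = 4066.12/3697.3 = 1.099754
Chained index = 100 × 1.043798 × 1.099754 = 114.7921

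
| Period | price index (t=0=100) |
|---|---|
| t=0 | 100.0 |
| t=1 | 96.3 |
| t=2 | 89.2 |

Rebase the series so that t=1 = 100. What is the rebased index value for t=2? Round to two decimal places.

92.63

Rebased(t=2) = 89.2 / 96.3 × 100 = 92.6272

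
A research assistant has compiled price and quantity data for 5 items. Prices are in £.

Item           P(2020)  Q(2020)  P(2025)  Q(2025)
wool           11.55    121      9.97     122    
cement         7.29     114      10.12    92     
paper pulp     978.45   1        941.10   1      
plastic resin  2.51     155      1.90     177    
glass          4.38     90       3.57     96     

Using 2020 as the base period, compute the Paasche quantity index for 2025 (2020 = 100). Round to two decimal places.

96.18

Paasche quantity index uses current-period prices as weights.
ΣP(2025)·Q(2025) = 9.97×122 + 10.12×92 + 941.10×1 + 1.90×177 + 3.57×96 = 1216.34 + 931.04 + 941.1 + 336.3 + 342.72 = 3767.5
ΣP(2025)·Q(2020) = 9.97×121 + 10.12×114 + 941.10×1 + 1.90×155 + 3.57×90 = 1206.37 + 1153.68 + 941.1 + 294.5 + 321.3 = 3916.95
Index = 3767.5 / 3916.95 × 100 = 96.1845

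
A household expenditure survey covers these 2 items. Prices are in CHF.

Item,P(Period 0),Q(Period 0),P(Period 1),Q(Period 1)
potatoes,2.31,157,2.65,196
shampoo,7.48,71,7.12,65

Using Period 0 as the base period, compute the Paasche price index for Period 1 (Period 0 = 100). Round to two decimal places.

Paasche price index uses current-period quantities as weights.
ΣP(Period 1)·Q(Period 1) = 2.65×196 + 7.12×65 = 519.4 + 462.8 = 982.2
ΣP(Period 0)·Q(Period 1) = 2.31×196 + 7.48×65 = 452.76 + 486.2 = 938.96
Index = 982.2 / 938.96 × 100 = 104.6051

104.61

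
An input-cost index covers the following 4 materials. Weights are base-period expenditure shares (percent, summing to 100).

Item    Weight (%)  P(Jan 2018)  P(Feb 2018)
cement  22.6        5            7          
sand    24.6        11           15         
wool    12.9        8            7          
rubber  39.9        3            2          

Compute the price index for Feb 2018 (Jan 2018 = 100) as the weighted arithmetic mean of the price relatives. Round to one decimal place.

cement: 22.6 × (7/5) = 22.6 × 1.400000 = 31.6400
sand: 24.6 × (15/11) = 24.6 × 1.363636 = 33.5455
wool: 12.9 × (7/8) = 12.9 × 0.875000 = 11.2875
rubber: 39.9 × (2/3) = 39.9 × 0.666667 = 26.6000
Index = Σ wᵢ·(p₁ᵢ/p₀ᵢ) = 31.6400 + 33.5455 + 11.2875 + 26.6000 = 103.0730

103.1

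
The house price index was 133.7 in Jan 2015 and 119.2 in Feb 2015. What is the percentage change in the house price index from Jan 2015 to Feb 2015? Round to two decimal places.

Change = (119.2 − 133.7) / 133.7 × 100
       = -14.5 / 133.7 × 100 = -10.8452%

-10.85%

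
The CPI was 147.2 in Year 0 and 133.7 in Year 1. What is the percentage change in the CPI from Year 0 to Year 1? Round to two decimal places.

-9.17%

Change = (133.7 − 147.2) / 147.2 × 100
       = -13.5 / 147.2 × 100 = -9.1712%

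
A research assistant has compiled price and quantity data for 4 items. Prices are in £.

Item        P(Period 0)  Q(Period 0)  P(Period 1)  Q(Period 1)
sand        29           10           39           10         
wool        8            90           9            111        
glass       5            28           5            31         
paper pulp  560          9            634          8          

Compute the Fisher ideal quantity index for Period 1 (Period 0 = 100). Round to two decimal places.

93.90

Laspeyres component (base-period weights):
ΣP(Period 0)Q(Period 1) = 29×10 + 8×111 + 5×31 + 560×8 = 290 + 888 + 155 + 4480 = 5813
ΣP(Period 0)Q(Period 0) = 29×10 + 8×90 + 5×28 + 560×9 = 290 + 720 + 140 + 5040 = 6190
L = 5813 / 6190 × 100 = 93.9095
Paasche component (current-period weights):
ΣP(Period 1)Q(Period 1) = 39×10 + 9×111 + 5×31 + 634×8 = 390 + 999 + 155 + 5072 = 6616
ΣP(Period 1)Q(Period 0) = 39×10 + 9×90 + 5×28 + 634×9 = 390 + 810 + 140 + 5706 = 7046
P = 6616 / 7046 × 100 = 93.8972
Fisher = √(L × P) = √(93.9095 × 93.8972) = 93.9034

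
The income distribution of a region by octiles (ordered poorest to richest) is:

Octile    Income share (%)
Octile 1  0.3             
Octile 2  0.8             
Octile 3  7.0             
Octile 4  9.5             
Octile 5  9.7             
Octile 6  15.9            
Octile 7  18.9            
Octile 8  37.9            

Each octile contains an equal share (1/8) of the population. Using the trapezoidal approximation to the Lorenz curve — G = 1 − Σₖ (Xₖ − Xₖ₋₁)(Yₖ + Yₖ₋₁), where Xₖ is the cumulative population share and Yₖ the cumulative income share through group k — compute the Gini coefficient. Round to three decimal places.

0.476

Cumulative income shares Yₖ: 0.0030, 0.0110, 0.0810, 0.1760, 0.2730, 0.4320, 0.6210, 1.0000
Σ (Xₖ−Xₖ₋₁)(Yₖ+Yₖ₋₁) = (1/8)(0.0030+0.0000) + (1/8)(0.0110+0.0030) + (1/8)(0.0810+0.0110) + (1/8)(0.1760+0.0810) + (1/8)(0.2730+0.1760) + (1/8)(0.4320+0.2730) + (1/8)(0.6210+0.4320) + (1/8)(1.0000+0.6210)
  = 0.0004 + 0.0017 + 0.0115 + 0.0321 + 0.0561 + 0.0881 + 0.1316 + 0.2026 = 0.5242
G = 1 − 0.5242 = 0.4758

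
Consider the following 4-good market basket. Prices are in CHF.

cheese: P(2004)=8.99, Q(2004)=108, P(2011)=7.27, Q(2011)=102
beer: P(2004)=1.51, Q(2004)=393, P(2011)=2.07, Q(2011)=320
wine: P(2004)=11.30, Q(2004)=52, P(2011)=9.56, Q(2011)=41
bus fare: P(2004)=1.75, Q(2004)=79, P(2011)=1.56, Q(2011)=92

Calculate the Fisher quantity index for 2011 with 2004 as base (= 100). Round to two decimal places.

87.90

Laspeyres component (base-period weights):
ΣP(2004)Q(2011) = 8.99×102 + 1.51×320 + 11.30×41 + 1.75×92 = 916.98 + 483.2 + 463.3 + 161 = 2024.48
ΣP(2004)Q(2004) = 8.99×108 + 1.51×393 + 11.30×52 + 1.75×79 = 970.92 + 593.43 + 587.6 + 138.25 = 2290.2
L = 2024.48 / 2290.2 × 100 = 88.3975
Paasche component (current-period weights):
ΣP(2011)Q(2011) = 7.27×102 + 2.07×320 + 9.56×41 + 1.56×92 = 741.54 + 662.4 + 391.96 + 143.52 = 1939.42
ΣP(2011)Q(2004) = 7.27×108 + 2.07×393 + 9.56×52 + 1.56×79 = 785.16 + 813.51 + 497.12 + 123.24 = 2219.03
P = 1939.42 / 2219.03 × 100 = 87.3994
Fisher = √(L × P) = √(88.3975 × 87.3994) = 87.8971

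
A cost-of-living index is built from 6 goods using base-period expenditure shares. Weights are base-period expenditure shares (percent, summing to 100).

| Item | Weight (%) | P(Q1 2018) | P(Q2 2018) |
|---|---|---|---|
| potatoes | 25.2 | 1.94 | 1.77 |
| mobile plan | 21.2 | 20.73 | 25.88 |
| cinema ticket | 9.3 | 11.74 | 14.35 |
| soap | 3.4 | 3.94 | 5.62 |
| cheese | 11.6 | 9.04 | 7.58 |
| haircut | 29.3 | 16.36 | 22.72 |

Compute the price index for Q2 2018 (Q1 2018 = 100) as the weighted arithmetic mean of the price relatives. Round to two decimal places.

116.09

potatoes: 25.2 × (1.77/1.94) = 25.2 × 0.912371 = 22.9918
mobile plan: 21.2 × (25.88/20.73) = 21.2 × 1.248432 = 26.4668
cinema ticket: 9.3 × (14.35/11.74) = 9.3 × 1.222317 = 11.3675
soap: 3.4 × (5.62/3.94) = 3.4 × 1.426396 = 4.8497
cheese: 11.6 × (7.58/9.04) = 11.6 × 0.838496 = 9.7265
haircut: 29.3 × (22.72/16.36) = 29.3 × 1.388753 = 40.6905
Index = Σ wᵢ·(p₁ᵢ/p₀ᵢ) = 22.9918 + 26.4668 + 11.3675 + 4.8497 + 9.7265 + 40.6905 = 116.0928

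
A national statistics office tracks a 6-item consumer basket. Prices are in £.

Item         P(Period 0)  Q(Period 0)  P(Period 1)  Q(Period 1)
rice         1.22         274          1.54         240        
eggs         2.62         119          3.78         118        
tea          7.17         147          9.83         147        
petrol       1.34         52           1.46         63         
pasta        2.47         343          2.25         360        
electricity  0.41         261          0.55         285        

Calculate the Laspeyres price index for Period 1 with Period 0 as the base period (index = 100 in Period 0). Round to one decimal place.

121.4

Laspeyres price index uses base-period quantities as weights.
ΣP(Period 1)·Q(Period 0) = 1.54×274 + 3.78×119 + 9.83×147 + 1.46×52 + 2.25×343 + 0.55×261 = 421.96 + 449.82 + 1445.01 + 75.92 + 771.75 + 143.55 = 3308.01
ΣP(Period 0)·Q(Period 0) = 1.22×274 + 2.62×119 + 7.17×147 + 1.34×52 + 2.47×343 + 0.41×261 = 334.28 + 311.78 + 1053.99 + 69.68 + 847.21 + 107.01 = 2723.95
Index = 3308.01 / 2723.95 × 100 = 121.4417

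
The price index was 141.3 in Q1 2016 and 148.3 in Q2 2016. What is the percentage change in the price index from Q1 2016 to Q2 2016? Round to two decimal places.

4.95%

Change = (148.3 − 141.3) / 141.3 × 100
       = 7.0 / 141.3 × 100 = 4.9540%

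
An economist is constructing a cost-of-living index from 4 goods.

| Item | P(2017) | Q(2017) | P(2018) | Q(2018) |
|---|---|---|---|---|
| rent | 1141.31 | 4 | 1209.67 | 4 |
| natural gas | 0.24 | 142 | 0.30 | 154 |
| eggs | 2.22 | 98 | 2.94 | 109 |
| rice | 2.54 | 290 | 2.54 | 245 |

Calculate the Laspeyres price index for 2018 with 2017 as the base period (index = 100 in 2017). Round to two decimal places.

106.35

Laspeyres price index uses base-period quantities as weights.
ΣP(2018)·Q(2017) = 1209.67×4 + 0.30×142 + 2.94×98 + 2.54×290 = 4838.68 + 42.6 + 288.12 + 736.6 = 5906
ΣP(2017)·Q(2017) = 1141.31×4 + 0.24×142 + 2.22×98 + 2.54×290 = 4565.24 + 34.08 + 217.56 + 736.6 = 5553.48
Index = 5906 / 5553.48 × 100 = 106.3477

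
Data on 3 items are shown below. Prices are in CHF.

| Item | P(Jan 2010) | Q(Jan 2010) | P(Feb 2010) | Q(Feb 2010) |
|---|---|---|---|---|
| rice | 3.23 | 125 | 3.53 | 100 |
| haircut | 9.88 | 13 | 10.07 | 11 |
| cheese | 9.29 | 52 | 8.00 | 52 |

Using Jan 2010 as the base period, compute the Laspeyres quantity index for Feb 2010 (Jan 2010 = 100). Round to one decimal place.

90.1

Laspeyres quantity index uses base-period prices as weights.
ΣP(Jan 2010)·Q(Feb 2010) = 3.23×100 + 9.88×11 + 9.29×52 = 323 + 108.68 + 483.08 = 914.76
ΣP(Jan 2010)·Q(Jan 2010) = 3.23×125 + 9.88×13 + 9.29×52 = 403.75 + 128.44 + 483.08 = 1015.27
Index = 914.76 / 1015.27 × 100 = 90.1002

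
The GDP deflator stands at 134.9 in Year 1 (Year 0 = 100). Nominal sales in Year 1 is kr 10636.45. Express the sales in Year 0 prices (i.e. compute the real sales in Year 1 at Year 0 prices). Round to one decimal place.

7884.7

Real = Nominal ÷ (Index/100) = 10636.45 ÷ (134.9/100)
     = 10636.45 ÷ 1.349 = 7884.6924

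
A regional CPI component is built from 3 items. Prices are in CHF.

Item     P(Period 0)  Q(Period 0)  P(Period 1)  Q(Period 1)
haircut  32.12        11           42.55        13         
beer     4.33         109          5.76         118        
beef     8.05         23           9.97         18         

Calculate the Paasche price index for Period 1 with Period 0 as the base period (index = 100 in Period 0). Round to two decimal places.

131.57

Paasche price index uses current-period quantities as weights.
ΣP(Period 1)·Q(Period 1) = 42.55×13 + 5.76×118 + 9.97×18 = 553.15 + 679.68 + 179.46 = 1412.29
ΣP(Period 0)·Q(Period 1) = 32.12×13 + 4.33×118 + 8.05×18 = 417.56 + 510.94 + 144.9 = 1073.4
Index = 1412.29 / 1073.4 × 100 = 131.5716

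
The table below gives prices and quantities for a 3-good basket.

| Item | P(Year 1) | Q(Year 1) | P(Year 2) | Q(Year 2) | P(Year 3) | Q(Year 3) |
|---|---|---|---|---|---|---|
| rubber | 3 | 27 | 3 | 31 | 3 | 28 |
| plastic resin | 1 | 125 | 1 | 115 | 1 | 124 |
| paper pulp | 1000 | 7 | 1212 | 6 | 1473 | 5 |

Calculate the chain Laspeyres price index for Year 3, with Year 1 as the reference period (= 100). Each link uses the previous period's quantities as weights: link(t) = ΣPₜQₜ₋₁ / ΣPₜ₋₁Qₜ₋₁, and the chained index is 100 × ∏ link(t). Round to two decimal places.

145.84

Link Year 1→Year 2:
ΣP(Year 2)Q(Year 1) = 3×27 + 1×125 + 1212×7 = 81 + 125 + 8484 = 8690
ΣP(Year 1)Q(Year 1) = 3×27 + 1×125 + 1000×7 = 81 + 125 + 7000 = 7206
link = 8690/7206 = 1.205939
Link Year 2→Year 3:
ΣP(Year 3)Q(Year 2) = 3×31 + 1×115 + 1473×6 = 93 + 115 + 8838 = 9046
ΣP(Year 2)Q(Year 2) = 3×31 + 1×115 + 1212×6 = 93 + 115 + 7272 = 7480
link = 9046/7480 = 1.209358
Chained index = 100 × 1.205939 × 1.209358 = 145.8413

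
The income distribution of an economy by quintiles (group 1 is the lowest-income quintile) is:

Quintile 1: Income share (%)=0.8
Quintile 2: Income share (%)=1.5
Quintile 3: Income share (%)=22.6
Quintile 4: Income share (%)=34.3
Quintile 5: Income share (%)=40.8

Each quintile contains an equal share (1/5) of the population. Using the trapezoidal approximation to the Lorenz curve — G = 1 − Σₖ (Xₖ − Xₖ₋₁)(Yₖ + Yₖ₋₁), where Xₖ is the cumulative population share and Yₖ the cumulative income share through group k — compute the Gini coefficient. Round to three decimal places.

0.451

Cumulative income shares Yₖ: 0.0080, 0.0230, 0.2490, 0.5920, 1.0000
Σ (Xₖ−Xₖ₋₁)(Yₖ+Yₖ₋₁) = (1/5)(0.0080+0.0000) + (1/5)(0.0230+0.0080) + (1/5)(0.2490+0.0230) + (1/5)(0.5920+0.2490) + (1/5)(1.0000+0.5920)
  = 0.0016 + 0.0062 + 0.0544 + 0.1682 + 0.3184 = 0.5488
G = 1 − 0.5488 = 0.4512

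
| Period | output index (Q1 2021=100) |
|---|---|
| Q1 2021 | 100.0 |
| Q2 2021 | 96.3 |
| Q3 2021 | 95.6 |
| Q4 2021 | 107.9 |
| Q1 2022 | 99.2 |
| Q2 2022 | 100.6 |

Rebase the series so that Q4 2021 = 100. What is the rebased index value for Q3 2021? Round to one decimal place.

88.6

Rebased(Q3 2021) = 95.6 / 107.9 × 100 = 88.6006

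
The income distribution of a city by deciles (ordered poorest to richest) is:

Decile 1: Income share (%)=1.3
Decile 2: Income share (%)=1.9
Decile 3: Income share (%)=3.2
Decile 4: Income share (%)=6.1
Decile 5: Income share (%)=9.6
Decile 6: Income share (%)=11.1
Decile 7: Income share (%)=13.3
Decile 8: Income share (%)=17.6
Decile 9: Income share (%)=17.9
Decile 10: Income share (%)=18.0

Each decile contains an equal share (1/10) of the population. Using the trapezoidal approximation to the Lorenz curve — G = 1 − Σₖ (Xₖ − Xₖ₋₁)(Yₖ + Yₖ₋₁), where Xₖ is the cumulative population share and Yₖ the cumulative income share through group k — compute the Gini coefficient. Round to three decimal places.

Cumulative income shares Yₖ: 0.0130, 0.0320, 0.0640, 0.1250, 0.2210, 0.3320, 0.4650, 0.6410, 0.8200, 1.0000
Σ (Xₖ−Xₖ₋₁)(Yₖ+Yₖ₋₁) = (1/10)(0.0130+0.0000) + (1/10)(0.0320+0.0130) + (1/10)(0.0640+0.0320) + (1/10)(0.1250+0.0640) + (1/10)(0.2210+0.1250) + (1/10)(0.3320+0.2210) + (1/10)(0.4650+0.3320) + (1/10)(0.6410+0.4650) + (1/10)(0.8200+0.6410) + (1/10)(1.0000+0.8200)
  = 0.0013 + 0.0045 + 0.0096 + 0.0189 + 0.0346 + 0.0553 + 0.0797 + 0.1106 + 0.1461 + 0.1820 = 0.6426
G = 1 − 0.6426 = 0.3574

0.357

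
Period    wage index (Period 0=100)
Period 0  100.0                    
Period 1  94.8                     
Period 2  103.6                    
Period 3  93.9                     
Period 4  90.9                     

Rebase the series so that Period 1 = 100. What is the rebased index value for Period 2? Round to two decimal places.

Rebased(Period 2) = 103.6 / 94.8 × 100 = 109.2827

109.28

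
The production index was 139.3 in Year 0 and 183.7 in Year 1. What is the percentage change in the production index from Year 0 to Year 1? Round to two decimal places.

Change = (183.7 − 139.3) / 139.3 × 100
       = 44.4 / 139.3 × 100 = 31.8737%

31.87%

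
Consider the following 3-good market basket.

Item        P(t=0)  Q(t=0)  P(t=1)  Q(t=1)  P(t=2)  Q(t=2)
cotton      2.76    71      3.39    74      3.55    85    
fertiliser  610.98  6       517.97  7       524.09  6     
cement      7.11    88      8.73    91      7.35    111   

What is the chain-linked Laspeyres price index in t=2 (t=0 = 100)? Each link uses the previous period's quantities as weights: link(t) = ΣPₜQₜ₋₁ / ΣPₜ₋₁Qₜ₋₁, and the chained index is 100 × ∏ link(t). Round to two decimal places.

90.35

Link t=0→t=1:
ΣP(t=1)Q(t=0) = 3.39×71 + 517.97×6 + 8.73×88 = 240.69 + 3107.82 + 768.24 = 4116.75
ΣP(t=0)Q(t=0) = 2.76×71 + 610.98×6 + 7.11×88 = 195.96 + 3665.88 + 625.68 = 4487.52
link = 4116.75/4487.52 = 0.917378
Link t=1→t=2:
ΣP(t=2)Q(t=1) = 3.55×74 + 524.09×7 + 7.35×91 = 262.7 + 3668.63 + 668.85 = 4600.18
ΣP(t=1)Q(t=1) = 3.39×74 + 517.97×7 + 8.73×91 = 250.86 + 3625.79 + 794.43 = 4671.08
link = 4600.18/4671.08 = 0.984821
Chained index = 100 × 0.917378 × 0.984821 = 90.3453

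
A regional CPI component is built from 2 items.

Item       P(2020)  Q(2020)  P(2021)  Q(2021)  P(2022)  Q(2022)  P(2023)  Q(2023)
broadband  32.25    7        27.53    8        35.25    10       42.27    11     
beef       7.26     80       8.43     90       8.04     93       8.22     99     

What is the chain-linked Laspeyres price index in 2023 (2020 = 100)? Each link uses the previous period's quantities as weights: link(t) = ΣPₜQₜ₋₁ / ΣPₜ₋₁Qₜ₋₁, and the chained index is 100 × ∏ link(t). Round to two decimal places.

119.16

Link 2020→2021:
ΣP(2021)Q(2020) = 27.53×7 + 8.43×80 = 192.71 + 674.4 = 867.11
ΣP(2020)Q(2020) = 32.25×7 + 7.26×80 = 225.75 + 580.8 = 806.55
link = 867.11/806.55 = 1.075085
Link 2021→2022:
ΣP(2022)Q(2021) = 35.25×8 + 8.04×90 = 282 + 723.6 = 1005.6
ΣP(2021)Q(2021) = 27.53×8 + 8.43×90 = 220.24 + 758.7 = 978.94
link = 1005.6/978.94 = 1.027234
Link 2022→2023:
ΣP(2023)Q(2022) = 42.27×10 + 8.22×93 = 422.7 + 764.46 = 1187.16
ΣP(2022)Q(2022) = 35.25×10 + 8.04×93 = 352.5 + 747.72 = 1100.22
link = 1187.16/1100.22 = 1.079021
Chained index = 100 × 1.075085 × 1.027234 × 1.079021 = 119.1631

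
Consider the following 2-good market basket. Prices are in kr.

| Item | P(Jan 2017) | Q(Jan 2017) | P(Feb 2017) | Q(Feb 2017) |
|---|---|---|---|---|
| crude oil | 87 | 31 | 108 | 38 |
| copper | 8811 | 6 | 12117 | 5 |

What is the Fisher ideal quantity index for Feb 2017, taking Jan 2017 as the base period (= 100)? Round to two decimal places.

85.15

Laspeyres component (base-period weights):
ΣP(Jan 2017)Q(Feb 2017) = 87×38 + 8811×5 = 3306 + 44055 = 47361
ΣP(Jan 2017)Q(Jan 2017) = 87×31 + 8811×6 = 2697 + 52866 = 55563
L = 47361 / 55563 × 100 = 85.2384
Paasche component (current-period weights):
ΣP(Feb 2017)Q(Feb 2017) = 108×38 + 12117×5 = 4104 + 60585 = 64689
ΣP(Feb 2017)Q(Jan 2017) = 108×31 + 12117×6 = 3348 + 72702 = 76050
P = 64689 / 76050 × 100 = 85.0611
Fisher = √(L × P) = √(85.2384 × 85.0611) = 85.1497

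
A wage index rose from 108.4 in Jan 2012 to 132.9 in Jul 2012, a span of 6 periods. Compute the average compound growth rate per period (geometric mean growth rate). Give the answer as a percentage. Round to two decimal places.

3.45%

Growth factor = (132.9/108.4)^(1/6) = (1.226015)^(1/6) = 1.034545
Growth rate = 1.034545 − 1 = 0.034545 = 3.4545%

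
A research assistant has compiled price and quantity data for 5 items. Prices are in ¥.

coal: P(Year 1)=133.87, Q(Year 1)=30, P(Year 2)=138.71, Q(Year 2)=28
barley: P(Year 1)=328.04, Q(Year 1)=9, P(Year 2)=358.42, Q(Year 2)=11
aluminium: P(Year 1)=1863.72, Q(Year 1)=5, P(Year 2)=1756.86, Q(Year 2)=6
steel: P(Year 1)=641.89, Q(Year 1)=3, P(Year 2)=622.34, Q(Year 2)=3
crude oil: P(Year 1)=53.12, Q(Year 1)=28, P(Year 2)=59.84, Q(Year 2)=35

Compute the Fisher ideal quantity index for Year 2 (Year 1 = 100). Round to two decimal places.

113.29

Laspeyres component (base-period weights):
ΣP(Year 1)Q(Year 2) = 133.87×28 + 328.04×11 + 1863.72×6 + 641.89×3 + 53.12×35 = 3748.36 + 3608.44 + 11182.32 + 1925.67 + 1859.2 = 22323.99
ΣP(Year 1)Q(Year 1) = 133.87×30 + 328.04×9 + 1863.72×5 + 641.89×3 + 53.12×28 = 4016.1 + 2952.36 + 9318.6 + 1925.67 + 1487.36 = 19700.09
L = 22323.99 / 19700.09 × 100 = 113.3192
Paasche component (current-period weights):
ΣP(Year 2)Q(Year 2) = 138.71×28 + 358.42×11 + 1756.86×6 + 622.34×3 + 59.84×35 = 3883.88 + 3942.62 + 10541.16 + 1867.02 + 2094.4 = 22329.08
ΣP(Year 2)Q(Year 1) = 138.71×30 + 358.42×9 + 1756.86×5 + 622.34×3 + 59.84×28 = 4161.3 + 3225.78 + 8784.3 + 1867.02 + 1675.52 = 19713.92
P = 22329.08 / 19713.92 × 100 = 113.2656
Fisher = √(L × P) = √(113.3192 × 113.2656) = 113.2924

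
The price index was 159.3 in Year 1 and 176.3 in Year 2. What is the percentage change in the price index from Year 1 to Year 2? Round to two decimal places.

10.67%

Change = (176.3 − 159.3) / 159.3 × 100
       = 17.0 / 159.3 × 100 = 10.6717%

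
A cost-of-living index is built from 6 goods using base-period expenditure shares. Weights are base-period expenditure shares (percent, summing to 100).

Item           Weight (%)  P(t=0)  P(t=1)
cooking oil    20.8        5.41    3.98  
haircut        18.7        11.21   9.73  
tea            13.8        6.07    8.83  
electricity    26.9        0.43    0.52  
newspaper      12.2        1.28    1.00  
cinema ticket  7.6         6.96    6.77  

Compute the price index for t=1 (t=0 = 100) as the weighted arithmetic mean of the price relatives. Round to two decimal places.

101.06

cooking oil: 20.8 × (3.98/5.41) = 20.8 × 0.735675 = 15.3020
haircut: 18.7 × (9.73/11.21) = 18.7 × 0.867975 = 16.2311
tea: 13.8 × (8.83/6.07) = 13.8 × 1.454695 = 20.0748
electricity: 26.9 × (0.52/0.43) = 26.9 × 1.209302 = 32.5302
newspaper: 12.2 × (1.00/1.28) = 12.2 × 0.781250 = 9.5312
cinema ticket: 7.6 × (6.77/6.96) = 7.6 × 0.972701 = 7.3925
Index = Σ wᵢ·(p₁ᵢ/p₀ᵢ) = 15.3020 + 16.2311 + 20.0748 + 32.5302 + 9.5312 + 7.3925 = 101.0620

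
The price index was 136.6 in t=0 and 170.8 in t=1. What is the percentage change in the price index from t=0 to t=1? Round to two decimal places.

Change = (170.8 − 136.6) / 136.6 × 100
       = 34.2 / 136.6 × 100 = 25.0366%

25.04%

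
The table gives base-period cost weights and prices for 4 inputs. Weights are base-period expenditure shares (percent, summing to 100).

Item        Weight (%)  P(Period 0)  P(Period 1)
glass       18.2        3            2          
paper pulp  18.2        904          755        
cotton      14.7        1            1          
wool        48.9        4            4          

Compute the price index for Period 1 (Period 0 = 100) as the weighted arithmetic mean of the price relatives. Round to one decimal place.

glass: 18.2 × (2/3) = 18.2 × 0.666667 = 12.1333
paper pulp: 18.2 × (755/904) = 18.2 × 0.835177 = 15.2002
cotton: 14.7 × (1/1) = 14.7 × 1.000000 = 14.7000
wool: 48.9 × (4/4) = 48.9 × 1.000000 = 48.9000
Index = Σ wᵢ·(p₁ᵢ/p₀ᵢ) = 12.1333 + 15.2002 + 14.7000 + 48.9000 = 90.9336

90.9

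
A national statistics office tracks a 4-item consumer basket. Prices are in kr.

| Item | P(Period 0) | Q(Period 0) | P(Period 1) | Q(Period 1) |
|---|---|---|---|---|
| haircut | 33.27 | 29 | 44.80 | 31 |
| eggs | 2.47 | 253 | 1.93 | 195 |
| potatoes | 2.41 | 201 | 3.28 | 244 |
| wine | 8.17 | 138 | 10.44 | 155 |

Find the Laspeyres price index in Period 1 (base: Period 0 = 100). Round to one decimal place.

121.4

Laspeyres price index uses base-period quantities as weights.
ΣP(Period 1)·Q(Period 0) = 44.80×29 + 1.93×253 + 3.28×201 + 10.44×138 = 1299.2 + 488.29 + 659.28 + 1440.72 = 3887.49
ΣP(Period 0)·Q(Period 0) = 33.27×29 + 2.47×253 + 2.41×201 + 8.17×138 = 964.83 + 624.91 + 484.41 + 1127.46 = 3201.61
Index = 3887.49 / 3201.61 × 100 = 121.4230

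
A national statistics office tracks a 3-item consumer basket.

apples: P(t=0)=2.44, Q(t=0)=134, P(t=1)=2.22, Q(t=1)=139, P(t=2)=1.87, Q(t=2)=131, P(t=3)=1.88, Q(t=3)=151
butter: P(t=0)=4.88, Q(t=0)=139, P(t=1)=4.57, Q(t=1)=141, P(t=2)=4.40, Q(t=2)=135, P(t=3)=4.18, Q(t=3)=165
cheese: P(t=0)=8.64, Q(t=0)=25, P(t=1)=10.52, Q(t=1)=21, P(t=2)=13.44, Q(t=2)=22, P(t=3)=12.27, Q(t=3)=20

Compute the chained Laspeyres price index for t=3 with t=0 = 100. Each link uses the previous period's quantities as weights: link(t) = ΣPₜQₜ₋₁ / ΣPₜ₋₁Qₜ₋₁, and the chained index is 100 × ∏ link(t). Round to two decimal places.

Link t=0→t=1:
ΣP(t=1)Q(t=0) = 2.22×134 + 4.57×139 + 10.52×25 = 297.48 + 635.23 + 263 = 1195.71
ΣP(t=0)Q(t=0) = 2.44×134 + 4.88×139 + 8.64×25 = 326.96 + 678.32 + 216 = 1221.28
link = 1195.71/1221.28 = 0.979063
Link t=1→t=2:
ΣP(t=2)Q(t=1) = 1.87×139 + 4.40×141 + 13.44×21 = 259.93 + 620.4 + 282.24 = 1162.57
ΣP(t=1)Q(t=1) = 2.22×139 + 4.57×141 + 10.52×21 = 308.58 + 644.37 + 220.92 = 1173.87
link = 1162.57/1173.87 = 0.990374
Link t=2→t=3:
ΣP(t=3)Q(t=2) = 1.88×131 + 4.18×135 + 12.27×22 = 246.28 + 564.3 + 269.94 = 1080.52
ΣP(t=2)Q(t=2) = 1.87×131 + 4.40×135 + 13.44×22 = 244.97 + 594 + 295.68 = 1134.65
link = 1080.52/1134.65 = 0.952294
Chained index = 100 × 0.979063 × 0.990374 × 0.952294 = 92.3380

92.34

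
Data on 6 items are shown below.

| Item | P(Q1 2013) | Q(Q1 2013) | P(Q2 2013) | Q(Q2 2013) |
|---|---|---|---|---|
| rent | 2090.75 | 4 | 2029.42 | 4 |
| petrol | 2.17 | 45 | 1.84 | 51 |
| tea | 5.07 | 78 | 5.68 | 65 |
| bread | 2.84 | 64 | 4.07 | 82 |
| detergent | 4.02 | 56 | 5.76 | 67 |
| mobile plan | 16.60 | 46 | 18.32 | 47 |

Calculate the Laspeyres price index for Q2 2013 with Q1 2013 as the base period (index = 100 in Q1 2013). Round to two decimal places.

Laspeyres price index uses base-period quantities as weights.
ΣP(Q2 2013)·Q(Q1 2013) = 2029.42×4 + 1.84×45 + 5.68×78 + 4.07×64 + 5.76×56 + 18.32×46 = 8117.68 + 82.8 + 443.04 + 260.48 + 322.56 + 842.72 = 10069.28
ΣP(Q1 2013)·Q(Q1 2013) = 2090.75×4 + 2.17×45 + 5.07×78 + 2.84×64 + 4.02×56 + 16.60×46 = 8363 + 97.65 + 395.46 + 181.76 + 225.12 + 763.6 = 10026.59
Index = 10069.28 / 10026.59 × 100 = 100.4258

100.43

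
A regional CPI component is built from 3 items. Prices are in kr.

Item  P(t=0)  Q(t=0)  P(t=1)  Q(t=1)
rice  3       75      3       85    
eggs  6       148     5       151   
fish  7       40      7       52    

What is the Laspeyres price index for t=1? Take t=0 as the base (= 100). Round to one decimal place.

Laspeyres price index uses base-period quantities as weights.
ΣP(t=1)·Q(t=0) = 3×75 + 5×148 + 7×40 = 225 + 740 + 280 = 1245
ΣP(t=0)·Q(t=0) = 3×75 + 6×148 + 7×40 = 225 + 888 + 280 = 1393
Index = 1245 / 1393 × 100 = 89.3754

89.4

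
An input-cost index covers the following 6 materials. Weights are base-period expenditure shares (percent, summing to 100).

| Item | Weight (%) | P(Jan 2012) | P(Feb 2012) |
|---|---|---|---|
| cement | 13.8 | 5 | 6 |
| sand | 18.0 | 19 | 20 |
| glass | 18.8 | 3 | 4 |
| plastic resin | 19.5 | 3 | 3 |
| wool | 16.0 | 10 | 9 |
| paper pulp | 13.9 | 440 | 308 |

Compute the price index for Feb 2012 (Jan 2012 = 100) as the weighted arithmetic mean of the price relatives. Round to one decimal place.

104.2

cement: 13.8 × (6/5) = 13.8 × 1.200000 = 16.5600
sand: 18.0 × (20/19) = 18.0 × 1.052632 = 18.9474
glass: 18.8 × (4/3) = 18.8 × 1.333333 = 25.0667
plastic resin: 19.5 × (3/3) = 19.5 × 1.000000 = 19.5000
wool: 16.0 × (9/10) = 16.0 × 0.900000 = 14.4000
paper pulp: 13.9 × (308/440) = 13.9 × 0.700000 = 9.7300
Index = Σ wᵢ·(p₁ᵢ/p₀ᵢ) = 16.5600 + 18.9474 + 25.0667 + 19.5000 + 14.4000 + 9.7300 = 104.2040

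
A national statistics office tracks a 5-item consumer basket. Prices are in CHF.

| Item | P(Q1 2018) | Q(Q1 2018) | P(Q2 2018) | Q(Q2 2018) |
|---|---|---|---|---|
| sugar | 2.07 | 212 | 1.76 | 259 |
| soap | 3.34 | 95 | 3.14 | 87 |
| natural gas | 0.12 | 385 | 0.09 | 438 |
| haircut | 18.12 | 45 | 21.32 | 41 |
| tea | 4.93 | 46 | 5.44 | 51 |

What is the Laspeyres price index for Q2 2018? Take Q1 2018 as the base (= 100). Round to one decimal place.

Laspeyres price index uses base-period quantities as weights.
ΣP(Q2 2018)·Q(Q1 2018) = 1.76×212 + 3.14×95 + 0.09×385 + 21.32×45 + 5.44×46 = 373.12 + 298.3 + 34.65 + 959.4 + 250.24 = 1915.71
ΣP(Q1 2018)·Q(Q1 2018) = 2.07×212 + 3.34×95 + 0.12×385 + 18.12×45 + 4.93×46 = 438.84 + 317.3 + 46.2 + 815.4 + 226.78 = 1844.52
Index = 1915.71 / 1844.52 × 100 = 103.8595

103.9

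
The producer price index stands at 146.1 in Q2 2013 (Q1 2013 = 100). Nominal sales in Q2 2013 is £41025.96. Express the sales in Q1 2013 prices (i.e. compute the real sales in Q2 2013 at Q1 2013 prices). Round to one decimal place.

Real = Nominal ÷ (Index/100) = 41025.96 ÷ (146.1/100)
     = 41025.96 ÷ 1.461 = 28080.7392

28080.7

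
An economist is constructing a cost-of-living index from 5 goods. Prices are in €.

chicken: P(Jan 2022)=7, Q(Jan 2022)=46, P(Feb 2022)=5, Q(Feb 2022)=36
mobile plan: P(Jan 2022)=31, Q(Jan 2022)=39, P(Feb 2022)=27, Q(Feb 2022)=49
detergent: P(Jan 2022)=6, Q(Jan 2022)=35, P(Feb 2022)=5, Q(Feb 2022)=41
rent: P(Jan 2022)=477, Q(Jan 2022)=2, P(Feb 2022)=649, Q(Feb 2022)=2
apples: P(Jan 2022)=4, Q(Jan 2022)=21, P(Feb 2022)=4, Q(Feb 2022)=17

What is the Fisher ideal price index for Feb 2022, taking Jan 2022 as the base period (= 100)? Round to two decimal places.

Laspeyres component (base-period weights):
ΣP(Feb 2022)Q(Jan 2022) = 5×46 + 27×39 + 5×35 + 649×2 + 4×21 = 230 + 1053 + 175 + 1298 + 84 = 2840
ΣP(Jan 2022)Q(Jan 2022) = 7×46 + 31×39 + 6×35 + 477×2 + 4×21 = 322 + 1209 + 210 + 954 + 84 = 2779
L = 2840 / 2779 × 100 = 102.1950
Paasche component (current-period weights):
ΣP(Feb 2022)Q(Feb 2022) = 5×36 + 27×49 + 5×41 + 649×2 + 4×17 = 180 + 1323 + 205 + 1298 + 68 = 3074
ΣP(Jan 2022)Q(Feb 2022) = 7×36 + 31×49 + 6×41 + 477×2 + 4×17 = 252 + 1519 + 246 + 954 + 68 = 3039
P = 3074 / 3039 × 100 = 101.1517
Fisher = √(L × P) = √(102.1950 × 101.1517) = 101.6720

101.67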